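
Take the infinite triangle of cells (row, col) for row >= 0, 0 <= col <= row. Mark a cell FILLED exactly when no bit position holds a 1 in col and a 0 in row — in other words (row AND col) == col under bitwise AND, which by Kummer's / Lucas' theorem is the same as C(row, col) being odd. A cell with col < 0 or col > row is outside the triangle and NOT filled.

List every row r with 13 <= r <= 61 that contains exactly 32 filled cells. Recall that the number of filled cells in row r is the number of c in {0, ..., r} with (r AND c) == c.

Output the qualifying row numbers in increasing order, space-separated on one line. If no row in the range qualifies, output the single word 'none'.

Answer: 31 47 55 59 61

Derivation:
Row r has 2^popcount(r) filled cells, so we need popcount(r) = log2(32) = 5.
Scan r = 13..61 and keep those with exactly 5 one-bits:
r=13=1101 popcount=3 -> skip
r=14=1110 popcount=3 -> skip
r=15=1111 popcount=4 -> skip
r=16=10000 popcount=1 -> skip
r=17=10001 popcount=2 -> skip
r=18=10010 popcount=2 -> skip
r=19=10011 popcount=3 -> skip
r=20=10100 popcount=2 -> skip
r=21=10101 popcount=3 -> skip
r=22=10110 popcount=3 -> skip
r=23=10111 popcount=4 -> skip
r=24=11000 popcount=2 -> skip
r=25=11001 popcount=3 -> skip
r=26=11010 popcount=3 -> skip
r=27=11011 popcount=4 -> skip
r=28=11100 popcount=3 -> skip
r=29=11101 popcount=4 -> skip
r=30=11110 popcount=4 -> skip
r=31=11111 popcount=5 -> KEEP
r=32=100000 popcount=1 -> skip
r=33=100001 popcount=2 -> skip
r=34=100010 popcount=2 -> skip
r=35=100011 popcount=3 -> skip
r=36=100100 popcount=2 -> skip
r=37=100101 popcount=3 -> skip
r=38=100110 popcount=3 -> skip
r=39=100111 popcount=4 -> skip
r=40=101000 popcount=2 -> skip
r=41=101001 popcount=3 -> skip
r=42=101010 popcount=3 -> skip
r=43=101011 popcount=4 -> skip
r=44=101100 popcount=3 -> skip
r=45=101101 popcount=4 -> skip
r=46=101110 popcount=4 -> skip
r=47=101111 popcount=5 -> KEEP
r=48=110000 popcount=2 -> skip
r=49=110001 popcount=3 -> skip
r=50=110010 popcount=3 -> skip
r=51=110011 popcount=4 -> skip
r=52=110100 popcount=3 -> skip
r=53=110101 popcount=4 -> skip
r=54=110110 popcount=4 -> skip
r=55=110111 popcount=5 -> KEEP
r=56=111000 popcount=3 -> skip
r=57=111001 popcount=4 -> skip
r=58=111010 popcount=4 -> skip
r=59=111011 popcount=5 -> KEEP
r=60=111100 popcount=4 -> skip
r=61=111101 popcount=5 -> KEEP
Kept rows: 31 47 55 59 61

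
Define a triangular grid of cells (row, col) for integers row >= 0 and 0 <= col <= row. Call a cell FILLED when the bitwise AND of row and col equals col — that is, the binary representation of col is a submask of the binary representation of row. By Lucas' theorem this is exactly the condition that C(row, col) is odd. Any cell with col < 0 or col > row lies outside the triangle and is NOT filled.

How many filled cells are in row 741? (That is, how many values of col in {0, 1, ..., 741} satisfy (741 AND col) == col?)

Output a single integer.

Answer: 64

Derivation:
741 in binary = 1011100101
popcount(741) = number of 1-bits in 1011100101 = 6
A col c satisfies (741 AND c) == c iff every set bit of c is also set in 741; each of the 6 set bits of 741 can independently be on or off in c.
count = 2^6 = 64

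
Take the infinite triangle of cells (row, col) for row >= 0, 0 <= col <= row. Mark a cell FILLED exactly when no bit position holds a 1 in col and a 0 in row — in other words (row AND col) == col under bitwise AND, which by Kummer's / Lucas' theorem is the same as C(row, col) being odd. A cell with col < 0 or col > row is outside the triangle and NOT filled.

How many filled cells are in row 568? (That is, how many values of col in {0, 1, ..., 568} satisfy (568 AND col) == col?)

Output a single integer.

Answer: 16

Derivation:
568 in binary = 1000111000
popcount(568) = number of 1-bits in 1000111000 = 4
A col c satisfies (568 AND c) == c iff every set bit of c is also set in 568; each of the 4 set bits of 568 can independently be on or off in c.
count = 2^4 = 16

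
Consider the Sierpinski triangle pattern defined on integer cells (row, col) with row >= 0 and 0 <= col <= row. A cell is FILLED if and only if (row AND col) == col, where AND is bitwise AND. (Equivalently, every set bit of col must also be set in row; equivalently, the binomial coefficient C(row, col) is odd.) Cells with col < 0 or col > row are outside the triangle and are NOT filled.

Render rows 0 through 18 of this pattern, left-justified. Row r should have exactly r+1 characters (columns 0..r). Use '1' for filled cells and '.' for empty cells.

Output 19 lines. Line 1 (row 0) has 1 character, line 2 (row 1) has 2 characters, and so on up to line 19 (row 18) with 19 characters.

r0=0: 1
r1=1: 11
r2=10: 1.1
r3=11: 1111
r4=100: 1...1
r5=101: 11..11
r6=110: 1.1.1.1
r7=111: 11111111
r8=1000: 1.......1
r9=1001: 11......11
r10=1010: 1.1.....1.1
r11=1011: 1111....1111
r12=1100: 1...1...1...1
r13=1101: 11..11..11..11
r14=1110: 1.1.1.1.1.1.1.1
r15=1111: 1111111111111111
r16=10000: 1...............1
r17=10001: 11..............11
r18=10010: 1.1.............1.1

Answer: 1
11
1.1
1111
1...1
11..11
1.1.1.1
11111111
1.......1
11......11
1.1.....1.1
1111....1111
1...1...1...1
11..11..11..11
1.1.1.1.1.1.1.1
1111111111111111
1...............1
11..............11
1.1.............1.1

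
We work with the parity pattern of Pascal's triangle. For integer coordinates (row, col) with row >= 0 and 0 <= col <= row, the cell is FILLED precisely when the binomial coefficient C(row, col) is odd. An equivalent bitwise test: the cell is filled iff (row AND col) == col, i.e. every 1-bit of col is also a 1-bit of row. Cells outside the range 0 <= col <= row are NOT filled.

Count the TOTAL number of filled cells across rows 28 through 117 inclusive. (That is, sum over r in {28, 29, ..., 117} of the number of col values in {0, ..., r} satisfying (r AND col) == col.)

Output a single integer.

r28=11100 pc3: +8 =8
r29=11101 pc4: +16 =24
r30=11110 pc4: +16 =40
r31=11111 pc5: +32 =72
r32=100000 pc1: +2 =74
r33=100001 pc2: +4 =78
r34=100010 pc2: +4 =82
r35=100011 pc3: +8 =90
r36=100100 pc2: +4 =94
r37=100101 pc3: +8 =102
r38=100110 pc3: +8 =110
r39=100111 pc4: +16 =126
r40=101000 pc2: +4 =130
r41=101001 pc3: +8 =138
r42=101010 pc3: +8 =146
r43=101011 pc4: +16 =162
r44=101100 pc3: +8 =170
r45=101101 pc4: +16 =186
r46=101110 pc4: +16 =202
r47=101111 pc5: +32 =234
r48=110000 pc2: +4 =238
r49=110001 pc3: +8 =246
r50=110010 pc3: +8 =254
r51=110011 pc4: +16 =270
r52=110100 pc3: +8 =278
r53=110101 pc4: +16 =294
r54=110110 pc4: +16 =310
r55=110111 pc5: +32 =342
r56=111000 pc3: +8 =350
r57=111001 pc4: +16 =366
r58=111010 pc4: +16 =382
r59=111011 pc5: +32 =414
r60=111100 pc4: +16 =430
r61=111101 pc5: +32 =462
r62=111110 pc5: +32 =494
r63=111111 pc6: +64 =558
r64=1000000 pc1: +2 =560
r65=1000001 pc2: +4 =564
r66=1000010 pc2: +4 =568
r67=1000011 pc3: +8 =576
r68=1000100 pc2: +4 =580
r69=1000101 pc3: +8 =588
r70=1000110 pc3: +8 =596
r71=1000111 pc4: +16 =612
r72=1001000 pc2: +4 =616
r73=1001001 pc3: +8 =624
r74=1001010 pc3: +8 =632
r75=1001011 pc4: +16 =648
r76=1001100 pc3: +8 =656
r77=1001101 pc4: +16 =672
r78=1001110 pc4: +16 =688
r79=1001111 pc5: +32 =720
r80=1010000 pc2: +4 =724
r81=1010001 pc3: +8 =732
r82=1010010 pc3: +8 =740
r83=1010011 pc4: +16 =756
r84=1010100 pc3: +8 =764
r85=1010101 pc4: +16 =780
r86=1010110 pc4: +16 =796
r87=1010111 pc5: +32 =828
r88=1011000 pc3: +8 =836
r89=1011001 pc4: +16 =852
r90=1011010 pc4: +16 =868
r91=1011011 pc5: +32 =900
r92=1011100 pc4: +16 =916
r93=1011101 pc5: +32 =948
r94=1011110 pc5: +32 =980
r95=1011111 pc6: +64 =1044
r96=1100000 pc2: +4 =1048
r97=1100001 pc3: +8 =1056
r98=1100010 pc3: +8 =1064
r99=1100011 pc4: +16 =1080
r100=1100100 pc3: +8 =1088
r101=1100101 pc4: +16 =1104
r102=1100110 pc4: +16 =1120
r103=1100111 pc5: +32 =1152
r104=1101000 pc3: +8 =1160
r105=1101001 pc4: +16 =1176
r106=1101010 pc4: +16 =1192
r107=1101011 pc5: +32 =1224
r108=1101100 pc4: +16 =1240
r109=1101101 pc5: +32 =1272
r110=1101110 pc5: +32 =1304
r111=1101111 pc6: +64 =1368
r112=1110000 pc3: +8 =1376
r113=1110001 pc4: +16 =1392
r114=1110010 pc4: +16 =1408
r115=1110011 pc5: +32 =1440
r116=1110100 pc4: +16 =1456
r117=1110101 pc5: +32 =1488

Answer: 1488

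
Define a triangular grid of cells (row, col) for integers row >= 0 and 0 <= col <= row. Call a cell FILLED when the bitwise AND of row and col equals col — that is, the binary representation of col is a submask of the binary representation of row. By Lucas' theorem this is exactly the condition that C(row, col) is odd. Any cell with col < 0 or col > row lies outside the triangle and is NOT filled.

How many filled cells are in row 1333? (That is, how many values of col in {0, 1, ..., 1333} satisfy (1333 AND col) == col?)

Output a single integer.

1333 in binary = 10100110101
popcount(1333) = number of 1-bits in 10100110101 = 6
A col c satisfies (1333 AND c) == c iff every set bit of c is also set in 1333; each of the 6 set bits of 1333 can independently be on or off in c.
count = 2^6 = 64

Answer: 64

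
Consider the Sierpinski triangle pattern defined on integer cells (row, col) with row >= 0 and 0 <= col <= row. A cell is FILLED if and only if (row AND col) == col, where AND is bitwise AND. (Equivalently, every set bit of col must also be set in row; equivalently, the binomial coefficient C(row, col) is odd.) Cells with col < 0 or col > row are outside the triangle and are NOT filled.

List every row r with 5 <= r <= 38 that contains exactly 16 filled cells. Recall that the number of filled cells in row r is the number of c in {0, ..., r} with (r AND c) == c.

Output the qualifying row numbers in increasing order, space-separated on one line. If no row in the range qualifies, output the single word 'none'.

Answer: 15 23 27 29 30

Derivation:
Row r has 2^popcount(r) filled cells, so we need popcount(r) = log2(16) = 4.
Scan r = 5..38 and keep those with exactly 4 one-bits:
r=5=101 popcount=2 -> skip
r=6=110 popcount=2 -> skip
r=7=111 popcount=3 -> skip
r=8=1000 popcount=1 -> skip
r=9=1001 popcount=2 -> skip
r=10=1010 popcount=2 -> skip
r=11=1011 popcount=3 -> skip
r=12=1100 popcount=2 -> skip
r=13=1101 popcount=3 -> skip
r=14=1110 popcount=3 -> skip
r=15=1111 popcount=4 -> KEEP
r=16=10000 popcount=1 -> skip
r=17=10001 popcount=2 -> skip
r=18=10010 popcount=2 -> skip
r=19=10011 popcount=3 -> skip
r=20=10100 popcount=2 -> skip
r=21=10101 popcount=3 -> skip
r=22=10110 popcount=3 -> skip
r=23=10111 popcount=4 -> KEEP
r=24=11000 popcount=2 -> skip
r=25=11001 popcount=3 -> skip
r=26=11010 popcount=3 -> skip
r=27=11011 popcount=4 -> KEEP
r=28=11100 popcount=3 -> skip
r=29=11101 popcount=4 -> KEEP
r=30=11110 popcount=4 -> KEEP
r=31=11111 popcount=5 -> skip
r=32=100000 popcount=1 -> skip
r=33=100001 popcount=2 -> skip
r=34=100010 popcount=2 -> skip
r=35=100011 popcount=3 -> skip
r=36=100100 popcount=2 -> skip
r=37=100101 popcount=3 -> skip
r=38=100110 popcount=3 -> skip
Kept rows: 15 23 27 29 30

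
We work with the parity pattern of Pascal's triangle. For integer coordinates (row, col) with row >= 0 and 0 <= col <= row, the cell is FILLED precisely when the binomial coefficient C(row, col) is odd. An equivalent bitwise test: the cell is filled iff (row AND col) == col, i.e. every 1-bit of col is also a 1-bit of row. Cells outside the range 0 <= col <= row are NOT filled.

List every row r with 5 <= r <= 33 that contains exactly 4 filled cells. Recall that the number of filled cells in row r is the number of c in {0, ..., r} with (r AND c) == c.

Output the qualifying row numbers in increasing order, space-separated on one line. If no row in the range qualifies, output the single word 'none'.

Row r has 2^popcount(r) filled cells, so we need popcount(r) = log2(4) = 2.
Scan r = 5..33 and keep those with exactly 2 one-bits:
r=5=101 popcount=2 -> KEEP
r=6=110 popcount=2 -> KEEP
r=7=111 popcount=3 -> skip
r=8=1000 popcount=1 -> skip
r=9=1001 popcount=2 -> KEEP
r=10=1010 popcount=2 -> KEEP
r=11=1011 popcount=3 -> skip
r=12=1100 popcount=2 -> KEEP
r=13=1101 popcount=3 -> skip
r=14=1110 popcount=3 -> skip
r=15=1111 popcount=4 -> skip
r=16=10000 popcount=1 -> skip
r=17=10001 popcount=2 -> KEEP
r=18=10010 popcount=2 -> KEEP
r=19=10011 popcount=3 -> skip
r=20=10100 popcount=2 -> KEEP
r=21=10101 popcount=3 -> skip
r=22=10110 popcount=3 -> skip
r=23=10111 popcount=4 -> skip
r=24=11000 popcount=2 -> KEEP
r=25=11001 popcount=3 -> skip
r=26=11010 popcount=3 -> skip
r=27=11011 popcount=4 -> skip
r=28=11100 popcount=3 -> skip
r=29=11101 popcount=4 -> skip
r=30=11110 popcount=4 -> skip
r=31=11111 popcount=5 -> skip
r=32=100000 popcount=1 -> skip
r=33=100001 popcount=2 -> KEEP
Kept rows: 5 6 9 10 12 17 18 20 24 33

Answer: 5 6 9 10 12 17 18 20 24 33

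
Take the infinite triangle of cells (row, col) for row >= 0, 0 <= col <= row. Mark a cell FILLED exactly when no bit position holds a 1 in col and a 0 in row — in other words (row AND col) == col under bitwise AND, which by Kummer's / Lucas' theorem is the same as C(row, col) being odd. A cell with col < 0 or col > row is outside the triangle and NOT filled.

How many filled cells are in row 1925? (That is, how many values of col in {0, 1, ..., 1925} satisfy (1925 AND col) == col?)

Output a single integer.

1925 in binary = 11110000101
popcount(1925) = number of 1-bits in 11110000101 = 6
A col c satisfies (1925 AND c) == c iff every set bit of c is also set in 1925; each of the 6 set bits of 1925 can independently be on or off in c.
count = 2^6 = 64

Answer: 64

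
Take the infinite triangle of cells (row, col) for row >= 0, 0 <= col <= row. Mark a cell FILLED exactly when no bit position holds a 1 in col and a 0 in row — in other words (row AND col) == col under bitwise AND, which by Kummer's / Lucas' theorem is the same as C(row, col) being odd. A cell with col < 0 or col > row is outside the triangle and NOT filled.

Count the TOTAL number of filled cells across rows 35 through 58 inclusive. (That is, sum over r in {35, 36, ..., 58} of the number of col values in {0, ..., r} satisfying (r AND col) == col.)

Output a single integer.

Answer: 300

Derivation:
r35=100011 pc3: +8 =8
r36=100100 pc2: +4 =12
r37=100101 pc3: +8 =20
r38=100110 pc3: +8 =28
r39=100111 pc4: +16 =44
r40=101000 pc2: +4 =48
r41=101001 pc3: +8 =56
r42=101010 pc3: +8 =64
r43=101011 pc4: +16 =80
r44=101100 pc3: +8 =88
r45=101101 pc4: +16 =104
r46=101110 pc4: +16 =120
r47=101111 pc5: +32 =152
r48=110000 pc2: +4 =156
r49=110001 pc3: +8 =164
r50=110010 pc3: +8 =172
r51=110011 pc4: +16 =188
r52=110100 pc3: +8 =196
r53=110101 pc4: +16 =212
r54=110110 pc4: +16 =228
r55=110111 pc5: +32 =260
r56=111000 pc3: +8 =268
r57=111001 pc4: +16 =284
r58=111010 pc4: +16 =300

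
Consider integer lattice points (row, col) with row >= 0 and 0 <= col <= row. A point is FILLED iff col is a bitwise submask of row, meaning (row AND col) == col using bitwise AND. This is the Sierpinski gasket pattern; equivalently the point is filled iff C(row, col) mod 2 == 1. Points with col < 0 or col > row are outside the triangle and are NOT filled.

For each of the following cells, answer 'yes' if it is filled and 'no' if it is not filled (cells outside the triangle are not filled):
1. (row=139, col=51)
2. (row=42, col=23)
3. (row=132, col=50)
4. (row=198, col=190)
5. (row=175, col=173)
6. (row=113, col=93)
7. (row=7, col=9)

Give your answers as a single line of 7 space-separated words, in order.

Answer: no no no no yes no no

Derivation:
(139,51): row=0b10001011, col=0b110011, row AND col = 0b11 = 3; 3 != 51 -> empty
(42,23): row=0b101010, col=0b10111, row AND col = 0b10 = 2; 2 != 23 -> empty
(132,50): row=0b10000100, col=0b110010, row AND col = 0b0 = 0; 0 != 50 -> empty
(198,190): row=0b11000110, col=0b10111110, row AND col = 0b10000110 = 134; 134 != 190 -> empty
(175,173): row=0b10101111, col=0b10101101, row AND col = 0b10101101 = 173; 173 == 173 -> filled
(113,93): row=0b1110001, col=0b1011101, row AND col = 0b1010001 = 81; 81 != 93 -> empty
(7,9): col outside [0, 7] -> not filled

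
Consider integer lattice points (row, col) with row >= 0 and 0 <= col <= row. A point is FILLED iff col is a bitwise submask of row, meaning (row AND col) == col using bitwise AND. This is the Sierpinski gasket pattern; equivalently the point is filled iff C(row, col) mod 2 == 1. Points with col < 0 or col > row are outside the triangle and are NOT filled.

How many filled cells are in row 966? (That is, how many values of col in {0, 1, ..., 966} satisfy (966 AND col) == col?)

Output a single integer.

966 in binary = 1111000110
popcount(966) = number of 1-bits in 1111000110 = 6
A col c satisfies (966 AND c) == c iff every set bit of c is also set in 966; each of the 6 set bits of 966 can independently be on or off in c.
count = 2^6 = 64

Answer: 64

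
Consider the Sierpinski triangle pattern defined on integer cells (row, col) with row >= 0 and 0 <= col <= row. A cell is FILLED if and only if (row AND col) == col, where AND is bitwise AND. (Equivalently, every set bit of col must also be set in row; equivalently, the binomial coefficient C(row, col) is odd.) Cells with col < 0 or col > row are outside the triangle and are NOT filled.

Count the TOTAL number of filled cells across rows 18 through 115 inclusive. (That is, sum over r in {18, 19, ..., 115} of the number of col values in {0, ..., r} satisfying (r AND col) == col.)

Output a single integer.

Answer: 1524

Derivation:
r18=10010 pc2: +4 =4
r19=10011 pc3: +8 =12
r20=10100 pc2: +4 =16
r21=10101 pc3: +8 =24
r22=10110 pc3: +8 =32
r23=10111 pc4: +16 =48
r24=11000 pc2: +4 =52
r25=11001 pc3: +8 =60
r26=11010 pc3: +8 =68
r27=11011 pc4: +16 =84
r28=11100 pc3: +8 =92
r29=11101 pc4: +16 =108
r30=11110 pc4: +16 =124
r31=11111 pc5: +32 =156
r32=100000 pc1: +2 =158
r33=100001 pc2: +4 =162
r34=100010 pc2: +4 =166
r35=100011 pc3: +8 =174
r36=100100 pc2: +4 =178
r37=100101 pc3: +8 =186
r38=100110 pc3: +8 =194
r39=100111 pc4: +16 =210
r40=101000 pc2: +4 =214
r41=101001 pc3: +8 =222
r42=101010 pc3: +8 =230
r43=101011 pc4: +16 =246
r44=101100 pc3: +8 =254
r45=101101 pc4: +16 =270
r46=101110 pc4: +16 =286
r47=101111 pc5: +32 =318
r48=110000 pc2: +4 =322
r49=110001 pc3: +8 =330
r50=110010 pc3: +8 =338
r51=110011 pc4: +16 =354
r52=110100 pc3: +8 =362
r53=110101 pc4: +16 =378
r54=110110 pc4: +16 =394
r55=110111 pc5: +32 =426
r56=111000 pc3: +8 =434
r57=111001 pc4: +16 =450
r58=111010 pc4: +16 =466
r59=111011 pc5: +32 =498
r60=111100 pc4: +16 =514
r61=111101 pc5: +32 =546
r62=111110 pc5: +32 =578
r63=111111 pc6: +64 =642
r64=1000000 pc1: +2 =644
r65=1000001 pc2: +4 =648
r66=1000010 pc2: +4 =652
r67=1000011 pc3: +8 =660
r68=1000100 pc2: +4 =664
r69=1000101 pc3: +8 =672
r70=1000110 pc3: +8 =680
r71=1000111 pc4: +16 =696
r72=1001000 pc2: +4 =700
r73=1001001 pc3: +8 =708
r74=1001010 pc3: +8 =716
r75=1001011 pc4: +16 =732
r76=1001100 pc3: +8 =740
r77=1001101 pc4: +16 =756
r78=1001110 pc4: +16 =772
r79=1001111 pc5: +32 =804
r80=1010000 pc2: +4 =808
r81=1010001 pc3: +8 =816
r82=1010010 pc3: +8 =824
r83=1010011 pc4: +16 =840
r84=1010100 pc3: +8 =848
r85=1010101 pc4: +16 =864
r86=1010110 pc4: +16 =880
r87=1010111 pc5: +32 =912
r88=1011000 pc3: +8 =920
r89=1011001 pc4: +16 =936
r90=1011010 pc4: +16 =952
r91=1011011 pc5: +32 =984
r92=1011100 pc4: +16 =1000
r93=1011101 pc5: +32 =1032
r94=1011110 pc5: +32 =1064
r95=1011111 pc6: +64 =1128
r96=1100000 pc2: +4 =1132
r97=1100001 pc3: +8 =1140
r98=1100010 pc3: +8 =1148
r99=1100011 pc4: +16 =1164
r100=1100100 pc3: +8 =1172
r101=1100101 pc4: +16 =1188
r102=1100110 pc4: +16 =1204
r103=1100111 pc5: +32 =1236
r104=1101000 pc3: +8 =1244
r105=1101001 pc4: +16 =1260
r106=1101010 pc4: +16 =1276
r107=1101011 pc5: +32 =1308
r108=1101100 pc4: +16 =1324
r109=1101101 pc5: +32 =1356
r110=1101110 pc5: +32 =1388
r111=1101111 pc6: +64 =1452
r112=1110000 pc3: +8 =1460
r113=1110001 pc4: +16 =1476
r114=1110010 pc4: +16 =1492
r115=1110011 pc5: +32 =1524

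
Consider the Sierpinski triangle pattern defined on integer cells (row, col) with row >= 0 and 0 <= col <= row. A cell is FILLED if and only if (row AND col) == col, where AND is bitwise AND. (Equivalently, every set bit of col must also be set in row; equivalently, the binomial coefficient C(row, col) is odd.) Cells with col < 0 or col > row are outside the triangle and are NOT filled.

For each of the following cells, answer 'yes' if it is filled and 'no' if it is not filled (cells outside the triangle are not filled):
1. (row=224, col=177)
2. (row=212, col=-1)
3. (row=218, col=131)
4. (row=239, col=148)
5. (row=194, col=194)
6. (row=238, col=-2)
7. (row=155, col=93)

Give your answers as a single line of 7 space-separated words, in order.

(224,177): row=0b11100000, col=0b10110001, row AND col = 0b10100000 = 160; 160 != 177 -> empty
(212,-1): col outside [0, 212] -> not filled
(218,131): row=0b11011010, col=0b10000011, row AND col = 0b10000010 = 130; 130 != 131 -> empty
(239,148): row=0b11101111, col=0b10010100, row AND col = 0b10000100 = 132; 132 != 148 -> empty
(194,194): row=0b11000010, col=0b11000010, row AND col = 0b11000010 = 194; 194 == 194 -> filled
(238,-2): col outside [0, 238] -> not filled
(155,93): row=0b10011011, col=0b1011101, row AND col = 0b11001 = 25; 25 != 93 -> empty

Answer: no no no no yes no no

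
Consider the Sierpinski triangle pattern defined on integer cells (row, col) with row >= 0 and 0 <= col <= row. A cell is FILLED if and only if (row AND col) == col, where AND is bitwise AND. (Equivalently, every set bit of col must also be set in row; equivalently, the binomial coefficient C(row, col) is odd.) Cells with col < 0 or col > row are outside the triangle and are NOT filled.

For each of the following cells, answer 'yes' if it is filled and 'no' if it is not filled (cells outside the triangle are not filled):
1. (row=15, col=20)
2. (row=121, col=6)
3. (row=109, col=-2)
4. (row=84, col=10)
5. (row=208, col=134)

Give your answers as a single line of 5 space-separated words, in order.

(15,20): col outside [0, 15] -> not filled
(121,6): row=0b1111001, col=0b110, row AND col = 0b0 = 0; 0 != 6 -> empty
(109,-2): col outside [0, 109] -> not filled
(84,10): row=0b1010100, col=0b1010, row AND col = 0b0 = 0; 0 != 10 -> empty
(208,134): row=0b11010000, col=0b10000110, row AND col = 0b10000000 = 128; 128 != 134 -> empty

Answer: no no no no no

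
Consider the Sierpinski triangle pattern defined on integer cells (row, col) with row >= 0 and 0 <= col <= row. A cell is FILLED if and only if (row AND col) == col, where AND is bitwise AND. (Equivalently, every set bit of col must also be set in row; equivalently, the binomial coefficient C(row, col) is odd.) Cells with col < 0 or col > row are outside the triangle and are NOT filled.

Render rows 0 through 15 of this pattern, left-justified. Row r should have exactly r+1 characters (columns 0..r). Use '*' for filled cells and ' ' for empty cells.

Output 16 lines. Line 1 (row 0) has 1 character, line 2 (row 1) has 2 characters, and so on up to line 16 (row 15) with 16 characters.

r0=0: *
r1=1: **
r2=10: * *
r3=11: ****
r4=100: *   *
r5=101: **  **
r6=110: * * * *
r7=111: ********
r8=1000: *       *
r9=1001: **      **
r10=1010: * *     * *
r11=1011: ****    ****
r12=1100: *   *   *   *
r13=1101: **  **  **  **
r14=1110: * * * * * * * *
r15=1111: ****************

Answer: *
**
* *
****
*   *
**  **
* * * *
********
*       *
**      **
* *     * *
****    ****
*   *   *   *
**  **  **  **
* * * * * * * *
****************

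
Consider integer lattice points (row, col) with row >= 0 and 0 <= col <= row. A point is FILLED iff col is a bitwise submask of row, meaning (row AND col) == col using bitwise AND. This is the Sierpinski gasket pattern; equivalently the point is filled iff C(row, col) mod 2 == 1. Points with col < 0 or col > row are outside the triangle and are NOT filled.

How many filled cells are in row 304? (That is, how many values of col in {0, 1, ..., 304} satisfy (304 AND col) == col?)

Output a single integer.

Answer: 8

Derivation:
304 in binary = 100110000
popcount(304) = number of 1-bits in 100110000 = 3
A col c satisfies (304 AND c) == c iff every set bit of c is also set in 304; each of the 3 set bits of 304 can independently be on or off in c.
count = 2^3 = 8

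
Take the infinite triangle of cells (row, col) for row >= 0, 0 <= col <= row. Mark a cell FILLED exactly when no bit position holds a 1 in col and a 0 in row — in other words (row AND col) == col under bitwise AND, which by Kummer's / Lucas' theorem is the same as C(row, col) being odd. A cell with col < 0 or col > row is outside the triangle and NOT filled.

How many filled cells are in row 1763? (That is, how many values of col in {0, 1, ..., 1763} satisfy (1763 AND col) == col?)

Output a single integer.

1763 in binary = 11011100011
popcount(1763) = number of 1-bits in 11011100011 = 7
A col c satisfies (1763 AND c) == c iff every set bit of c is also set in 1763; each of the 7 set bits of 1763 can independently be on or off in c.
count = 2^7 = 128

Answer: 128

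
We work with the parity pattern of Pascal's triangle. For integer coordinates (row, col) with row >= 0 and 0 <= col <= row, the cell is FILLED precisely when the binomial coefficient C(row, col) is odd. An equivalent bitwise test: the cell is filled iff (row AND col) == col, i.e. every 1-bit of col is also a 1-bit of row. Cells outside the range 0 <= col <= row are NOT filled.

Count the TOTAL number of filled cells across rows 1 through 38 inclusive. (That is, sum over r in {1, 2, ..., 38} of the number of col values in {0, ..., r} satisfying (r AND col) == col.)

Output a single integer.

Answer: 280

Derivation:
r1=1 pc1: +2 =2
r2=10 pc1: +2 =4
r3=11 pc2: +4 =8
r4=100 pc1: +2 =10
r5=101 pc2: +4 =14
r6=110 pc2: +4 =18
r7=111 pc3: +8 =26
r8=1000 pc1: +2 =28
r9=1001 pc2: +4 =32
r10=1010 pc2: +4 =36
r11=1011 pc3: +8 =44
r12=1100 pc2: +4 =48
r13=1101 pc3: +8 =56
r14=1110 pc3: +8 =64
r15=1111 pc4: +16 =80
r16=10000 pc1: +2 =82
r17=10001 pc2: +4 =86
r18=10010 pc2: +4 =90
r19=10011 pc3: +8 =98
r20=10100 pc2: +4 =102
r21=10101 pc3: +8 =110
r22=10110 pc3: +8 =118
r23=10111 pc4: +16 =134
r24=11000 pc2: +4 =138
r25=11001 pc3: +8 =146
r26=11010 pc3: +8 =154
r27=11011 pc4: +16 =170
r28=11100 pc3: +8 =178
r29=11101 pc4: +16 =194
r30=11110 pc4: +16 =210
r31=11111 pc5: +32 =242
r32=100000 pc1: +2 =244
r33=100001 pc2: +4 =248
r34=100010 pc2: +4 =252
r35=100011 pc3: +8 =260
r36=100100 pc2: +4 =264
r37=100101 pc3: +8 =272
r38=100110 pc3: +8 =280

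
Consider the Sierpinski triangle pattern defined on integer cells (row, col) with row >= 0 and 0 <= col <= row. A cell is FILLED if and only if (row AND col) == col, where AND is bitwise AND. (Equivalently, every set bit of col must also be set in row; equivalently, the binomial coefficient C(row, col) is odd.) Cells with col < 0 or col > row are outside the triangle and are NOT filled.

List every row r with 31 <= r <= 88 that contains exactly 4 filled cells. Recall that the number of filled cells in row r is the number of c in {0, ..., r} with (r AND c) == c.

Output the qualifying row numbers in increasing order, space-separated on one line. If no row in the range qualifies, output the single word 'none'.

Answer: 33 34 36 40 48 65 66 68 72 80

Derivation:
Row r has 2^popcount(r) filled cells, so we need popcount(r) = log2(4) = 2.
Scan r = 31..88 and keep those with exactly 2 one-bits:
r=31=11111 popcount=5 -> skip
r=32=100000 popcount=1 -> skip
r=33=100001 popcount=2 -> KEEP
r=34=100010 popcount=2 -> KEEP
r=35=100011 popcount=3 -> skip
r=36=100100 popcount=2 -> KEEP
r=37=100101 popcount=3 -> skip
r=38=100110 popcount=3 -> skip
r=39=100111 popcount=4 -> skip
r=40=101000 popcount=2 -> KEEP
r=41=101001 popcount=3 -> skip
r=42=101010 popcount=3 -> skip
r=43=101011 popcount=4 -> skip
r=44=101100 popcount=3 -> skip
r=45=101101 popcount=4 -> skip
r=46=101110 popcount=4 -> skip
r=47=101111 popcount=5 -> skip
r=48=110000 popcount=2 -> KEEP
r=49=110001 popcount=3 -> skip
r=50=110010 popcount=3 -> skip
r=51=110011 popcount=4 -> skip
r=52=110100 popcount=3 -> skip
r=53=110101 popcount=4 -> skip
r=54=110110 popcount=4 -> skip
r=55=110111 popcount=5 -> skip
r=56=111000 popcount=3 -> skip
r=57=111001 popcount=4 -> skip
r=58=111010 popcount=4 -> skip
r=59=111011 popcount=5 -> skip
r=60=111100 popcount=4 -> skip
r=61=111101 popcount=5 -> skip
r=62=111110 popcount=5 -> skip
r=63=111111 popcount=6 -> skip
r=64=1000000 popcount=1 -> skip
r=65=1000001 popcount=2 -> KEEP
r=66=1000010 popcount=2 -> KEEP
r=67=1000011 popcount=3 -> skip
r=68=1000100 popcount=2 -> KEEP
r=69=1000101 popcount=3 -> skip
r=70=1000110 popcount=3 -> skip
r=71=1000111 popcount=4 -> skip
r=72=1001000 popcount=2 -> KEEP
r=73=1001001 popcount=3 -> skip
r=74=1001010 popcount=3 -> skip
r=75=1001011 popcount=4 -> skip
r=76=1001100 popcount=3 -> skip
r=77=1001101 popcount=4 -> skip
r=78=1001110 popcount=4 -> skip
r=79=1001111 popcount=5 -> skip
r=80=1010000 popcount=2 -> KEEP
r=81=1010001 popcount=3 -> skip
r=82=1010010 popcount=3 -> skip
r=83=1010011 popcount=4 -> skip
r=84=1010100 popcount=3 -> skip
r=85=1010101 popcount=4 -> skip
r=86=1010110 popcount=4 -> skip
r=87=1010111 popcount=5 -> skip
r=88=1011000 popcount=3 -> skip
Kept rows: 33 34 36 40 48 65 66 68 72 80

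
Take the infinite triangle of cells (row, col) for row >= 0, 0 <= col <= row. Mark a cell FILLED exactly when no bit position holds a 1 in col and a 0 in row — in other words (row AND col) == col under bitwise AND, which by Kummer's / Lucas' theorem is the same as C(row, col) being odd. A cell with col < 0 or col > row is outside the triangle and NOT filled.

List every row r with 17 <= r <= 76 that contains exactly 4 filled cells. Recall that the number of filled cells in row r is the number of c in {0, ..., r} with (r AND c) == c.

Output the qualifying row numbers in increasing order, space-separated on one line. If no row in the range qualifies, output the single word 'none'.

Answer: 17 18 20 24 33 34 36 40 48 65 66 68 72

Derivation:
Row r has 2^popcount(r) filled cells, so we need popcount(r) = log2(4) = 2.
Scan r = 17..76 and keep those with exactly 2 one-bits:
r=17=10001 popcount=2 -> KEEP
r=18=10010 popcount=2 -> KEEP
r=19=10011 popcount=3 -> skip
r=20=10100 popcount=2 -> KEEP
r=21=10101 popcount=3 -> skip
r=22=10110 popcount=3 -> skip
r=23=10111 popcount=4 -> skip
r=24=11000 popcount=2 -> KEEP
r=25=11001 popcount=3 -> skip
r=26=11010 popcount=3 -> skip
r=27=11011 popcount=4 -> skip
r=28=11100 popcount=3 -> skip
r=29=11101 popcount=4 -> skip
r=30=11110 popcount=4 -> skip
r=31=11111 popcount=5 -> skip
r=32=100000 popcount=1 -> skip
r=33=100001 popcount=2 -> KEEP
r=34=100010 popcount=2 -> KEEP
r=35=100011 popcount=3 -> skip
r=36=100100 popcount=2 -> KEEP
r=37=100101 popcount=3 -> skip
r=38=100110 popcount=3 -> skip
r=39=100111 popcount=4 -> skip
r=40=101000 popcount=2 -> KEEP
r=41=101001 popcount=3 -> skip
r=42=101010 popcount=3 -> skip
r=43=101011 popcount=4 -> skip
r=44=101100 popcount=3 -> skip
r=45=101101 popcount=4 -> skip
r=46=101110 popcount=4 -> skip
r=47=101111 popcount=5 -> skip
r=48=110000 popcount=2 -> KEEP
r=49=110001 popcount=3 -> skip
r=50=110010 popcount=3 -> skip
r=51=110011 popcount=4 -> skip
r=52=110100 popcount=3 -> skip
r=53=110101 popcount=4 -> skip
r=54=110110 popcount=4 -> skip
r=55=110111 popcount=5 -> skip
r=56=111000 popcount=3 -> skip
r=57=111001 popcount=4 -> skip
r=58=111010 popcount=4 -> skip
r=59=111011 popcount=5 -> skip
r=60=111100 popcount=4 -> skip
r=61=111101 popcount=5 -> skip
r=62=111110 popcount=5 -> skip
r=63=111111 popcount=6 -> skip
r=64=1000000 popcount=1 -> skip
r=65=1000001 popcount=2 -> KEEP
r=66=1000010 popcount=2 -> KEEP
r=67=1000011 popcount=3 -> skip
r=68=1000100 popcount=2 -> KEEP
r=69=1000101 popcount=3 -> skip
r=70=1000110 popcount=3 -> skip
r=71=1000111 popcount=4 -> skip
r=72=1001000 popcount=2 -> KEEP
r=73=1001001 popcount=3 -> skip
r=74=1001010 popcount=3 -> skip
r=75=1001011 popcount=4 -> skip
r=76=1001100 popcount=3 -> skip
Kept rows: 17 18 20 24 33 34 36 40 48 65 66 68 72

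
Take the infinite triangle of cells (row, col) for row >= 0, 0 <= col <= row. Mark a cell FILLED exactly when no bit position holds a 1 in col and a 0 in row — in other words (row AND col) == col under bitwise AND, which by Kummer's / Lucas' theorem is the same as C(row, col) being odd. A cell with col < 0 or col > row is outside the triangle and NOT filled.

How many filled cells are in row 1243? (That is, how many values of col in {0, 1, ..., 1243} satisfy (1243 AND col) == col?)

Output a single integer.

Answer: 128

Derivation:
1243 in binary = 10011011011
popcount(1243) = number of 1-bits in 10011011011 = 7
A col c satisfies (1243 AND c) == c iff every set bit of c is also set in 1243; each of the 7 set bits of 1243 can independently be on or off in c.
count = 2^7 = 128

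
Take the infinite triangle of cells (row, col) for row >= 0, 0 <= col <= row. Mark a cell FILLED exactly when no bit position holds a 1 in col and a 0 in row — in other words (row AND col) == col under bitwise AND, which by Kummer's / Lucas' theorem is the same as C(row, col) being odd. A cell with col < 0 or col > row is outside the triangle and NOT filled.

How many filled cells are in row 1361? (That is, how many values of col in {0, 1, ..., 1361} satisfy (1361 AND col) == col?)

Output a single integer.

1361 in binary = 10101010001
popcount(1361) = number of 1-bits in 10101010001 = 5
A col c satisfies (1361 AND c) == c iff every set bit of c is also set in 1361; each of the 5 set bits of 1361 can independently be on or off in c.
count = 2^5 = 32

Answer: 32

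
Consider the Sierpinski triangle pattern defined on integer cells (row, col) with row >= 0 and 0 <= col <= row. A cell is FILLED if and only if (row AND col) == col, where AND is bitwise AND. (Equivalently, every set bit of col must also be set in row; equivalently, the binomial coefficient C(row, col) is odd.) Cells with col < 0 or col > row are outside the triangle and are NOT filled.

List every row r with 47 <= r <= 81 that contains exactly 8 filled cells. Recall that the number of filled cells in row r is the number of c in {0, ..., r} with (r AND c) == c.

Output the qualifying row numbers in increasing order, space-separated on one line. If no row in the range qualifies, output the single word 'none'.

Row r has 2^popcount(r) filled cells, so we need popcount(r) = log2(8) = 3.
Scan r = 47..81 and keep those with exactly 3 one-bits:
r=47=101111 popcount=5 -> skip
r=48=110000 popcount=2 -> skip
r=49=110001 popcount=3 -> KEEP
r=50=110010 popcount=3 -> KEEP
r=51=110011 popcount=4 -> skip
r=52=110100 popcount=3 -> KEEP
r=53=110101 popcount=4 -> skip
r=54=110110 popcount=4 -> skip
r=55=110111 popcount=5 -> skip
r=56=111000 popcount=3 -> KEEP
r=57=111001 popcount=4 -> skip
r=58=111010 popcount=4 -> skip
r=59=111011 popcount=5 -> skip
r=60=111100 popcount=4 -> skip
r=61=111101 popcount=5 -> skip
r=62=111110 popcount=5 -> skip
r=63=111111 popcount=6 -> skip
r=64=1000000 popcount=1 -> skip
r=65=1000001 popcount=2 -> skip
r=66=1000010 popcount=2 -> skip
r=67=1000011 popcount=3 -> KEEP
r=68=1000100 popcount=2 -> skip
r=69=1000101 popcount=3 -> KEEP
r=70=1000110 popcount=3 -> KEEP
r=71=1000111 popcount=4 -> skip
r=72=1001000 popcount=2 -> skip
r=73=1001001 popcount=3 -> KEEP
r=74=1001010 popcount=3 -> KEEP
r=75=1001011 popcount=4 -> skip
r=76=1001100 popcount=3 -> KEEP
r=77=1001101 popcount=4 -> skip
r=78=1001110 popcount=4 -> skip
r=79=1001111 popcount=5 -> skip
r=80=1010000 popcount=2 -> skip
r=81=1010001 popcount=3 -> KEEP
Kept rows: 49 50 52 56 67 69 70 73 74 76 81

Answer: 49 50 52 56 67 69 70 73 74 76 81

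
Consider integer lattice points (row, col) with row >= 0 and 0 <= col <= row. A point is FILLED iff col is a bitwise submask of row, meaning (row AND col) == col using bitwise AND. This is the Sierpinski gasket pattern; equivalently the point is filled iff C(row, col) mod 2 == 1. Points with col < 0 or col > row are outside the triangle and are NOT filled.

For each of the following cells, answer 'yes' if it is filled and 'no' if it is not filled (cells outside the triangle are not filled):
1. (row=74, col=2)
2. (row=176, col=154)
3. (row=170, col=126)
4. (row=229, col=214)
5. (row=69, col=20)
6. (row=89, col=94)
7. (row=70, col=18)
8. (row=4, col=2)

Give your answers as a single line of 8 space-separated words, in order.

Answer: yes no no no no no no no

Derivation:
(74,2): row=0b1001010, col=0b10, row AND col = 0b10 = 2; 2 == 2 -> filled
(176,154): row=0b10110000, col=0b10011010, row AND col = 0b10010000 = 144; 144 != 154 -> empty
(170,126): row=0b10101010, col=0b1111110, row AND col = 0b101010 = 42; 42 != 126 -> empty
(229,214): row=0b11100101, col=0b11010110, row AND col = 0b11000100 = 196; 196 != 214 -> empty
(69,20): row=0b1000101, col=0b10100, row AND col = 0b100 = 4; 4 != 20 -> empty
(89,94): col outside [0, 89] -> not filled
(70,18): row=0b1000110, col=0b10010, row AND col = 0b10 = 2; 2 != 18 -> empty
(4,2): row=0b100, col=0b10, row AND col = 0b0 = 0; 0 != 2 -> empty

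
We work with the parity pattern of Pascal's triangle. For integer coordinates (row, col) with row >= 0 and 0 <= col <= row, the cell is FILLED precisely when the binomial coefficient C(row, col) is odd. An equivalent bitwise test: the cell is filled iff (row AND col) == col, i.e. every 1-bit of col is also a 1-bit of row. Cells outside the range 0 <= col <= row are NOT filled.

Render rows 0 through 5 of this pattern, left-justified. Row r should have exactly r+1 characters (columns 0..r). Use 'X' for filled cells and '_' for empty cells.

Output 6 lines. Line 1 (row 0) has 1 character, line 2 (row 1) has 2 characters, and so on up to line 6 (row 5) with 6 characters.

Answer: X
XX
X_X
XXXX
X___X
XX__XX

Derivation:
r0=0: X
r1=1: XX
r2=10: X_X
r3=11: XXXX
r4=100: X___X
r5=101: XX__XX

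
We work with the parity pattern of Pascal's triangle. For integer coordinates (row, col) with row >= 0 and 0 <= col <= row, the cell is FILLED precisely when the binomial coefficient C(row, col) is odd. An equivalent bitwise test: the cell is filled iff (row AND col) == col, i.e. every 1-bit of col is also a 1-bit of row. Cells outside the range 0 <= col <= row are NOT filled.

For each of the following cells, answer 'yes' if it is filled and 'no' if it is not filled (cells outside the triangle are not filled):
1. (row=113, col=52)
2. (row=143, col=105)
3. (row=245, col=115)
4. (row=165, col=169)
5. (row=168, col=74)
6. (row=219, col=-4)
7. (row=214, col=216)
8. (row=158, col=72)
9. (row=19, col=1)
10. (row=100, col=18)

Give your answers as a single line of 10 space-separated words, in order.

(113,52): row=0b1110001, col=0b110100, row AND col = 0b110000 = 48; 48 != 52 -> empty
(143,105): row=0b10001111, col=0b1101001, row AND col = 0b1001 = 9; 9 != 105 -> empty
(245,115): row=0b11110101, col=0b1110011, row AND col = 0b1110001 = 113; 113 != 115 -> empty
(165,169): col outside [0, 165] -> not filled
(168,74): row=0b10101000, col=0b1001010, row AND col = 0b1000 = 8; 8 != 74 -> empty
(219,-4): col outside [0, 219] -> not filled
(214,216): col outside [0, 214] -> not filled
(158,72): row=0b10011110, col=0b1001000, row AND col = 0b1000 = 8; 8 != 72 -> empty
(19,1): row=0b10011, col=0b1, row AND col = 0b1 = 1; 1 == 1 -> filled
(100,18): row=0b1100100, col=0b10010, row AND col = 0b0 = 0; 0 != 18 -> empty

Answer: no no no no no no no no yes no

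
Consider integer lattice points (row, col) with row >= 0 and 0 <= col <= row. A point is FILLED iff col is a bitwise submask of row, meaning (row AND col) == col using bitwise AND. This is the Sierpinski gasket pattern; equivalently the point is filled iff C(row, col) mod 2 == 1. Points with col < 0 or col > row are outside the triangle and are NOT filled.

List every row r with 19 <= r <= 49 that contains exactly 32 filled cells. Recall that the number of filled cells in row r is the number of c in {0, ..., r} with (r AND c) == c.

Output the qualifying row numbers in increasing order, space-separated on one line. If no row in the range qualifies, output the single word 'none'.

Row r has 2^popcount(r) filled cells, so we need popcount(r) = log2(32) = 5.
Scan r = 19..49 and keep those with exactly 5 one-bits:
r=19=10011 popcount=3 -> skip
r=20=10100 popcount=2 -> skip
r=21=10101 popcount=3 -> skip
r=22=10110 popcount=3 -> skip
r=23=10111 popcount=4 -> skip
r=24=11000 popcount=2 -> skip
r=25=11001 popcount=3 -> skip
r=26=11010 popcount=3 -> skip
r=27=11011 popcount=4 -> skip
r=28=11100 popcount=3 -> skip
r=29=11101 popcount=4 -> skip
r=30=11110 popcount=4 -> skip
r=31=11111 popcount=5 -> KEEP
r=32=100000 popcount=1 -> skip
r=33=100001 popcount=2 -> skip
r=34=100010 popcount=2 -> skip
r=35=100011 popcount=3 -> skip
r=36=100100 popcount=2 -> skip
r=37=100101 popcount=3 -> skip
r=38=100110 popcount=3 -> skip
r=39=100111 popcount=4 -> skip
r=40=101000 popcount=2 -> skip
r=41=101001 popcount=3 -> skip
r=42=101010 popcount=3 -> skip
r=43=101011 popcount=4 -> skip
r=44=101100 popcount=3 -> skip
r=45=101101 popcount=4 -> skip
r=46=101110 popcount=4 -> skip
r=47=101111 popcount=5 -> KEEP
r=48=110000 popcount=2 -> skip
r=49=110001 popcount=3 -> skip
Kept rows: 31 47

Answer: 31 47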